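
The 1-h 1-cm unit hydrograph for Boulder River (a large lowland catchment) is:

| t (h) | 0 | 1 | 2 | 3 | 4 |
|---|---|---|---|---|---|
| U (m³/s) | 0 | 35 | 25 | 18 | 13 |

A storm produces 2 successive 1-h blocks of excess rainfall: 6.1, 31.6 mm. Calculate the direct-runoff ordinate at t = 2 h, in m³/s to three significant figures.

Q ≈ 126 m³/s

By discrete convolution, Q_j = Σ (P_i / 10 mm) · U_{j−i}.
At t = 2 h (j=2): Q = (6.1/10)·25 + (31.6/10)·35 = 126 m³/s.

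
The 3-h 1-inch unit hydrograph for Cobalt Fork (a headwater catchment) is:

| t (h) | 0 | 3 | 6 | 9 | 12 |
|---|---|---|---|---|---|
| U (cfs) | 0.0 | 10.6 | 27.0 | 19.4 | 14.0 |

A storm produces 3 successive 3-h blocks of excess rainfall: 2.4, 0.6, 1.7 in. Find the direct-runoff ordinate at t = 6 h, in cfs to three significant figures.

By discrete convolution, Q_j = Σ (P_i / 1 in) · U_{j−i}.
At t = 6 h (j=2): Q = (2.4/1)·27.0 + (0.6/1)·10.6 + (1.7/1)·0.0 = 71.2 cfs.

Q ≈ 71.2 cfs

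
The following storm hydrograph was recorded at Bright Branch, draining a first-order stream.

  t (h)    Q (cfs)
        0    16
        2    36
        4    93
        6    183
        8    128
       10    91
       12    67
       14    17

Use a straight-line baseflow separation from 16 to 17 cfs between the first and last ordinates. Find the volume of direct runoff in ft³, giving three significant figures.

V ≈ 3.59 × 10^6 ft³

Direct-runoff ordinates (Q − Q_b): 0.00, 19.86, 76.71, 166.57, 111.43, 74.29, 50.14, 0.00 cfs.
ΣQ_DR = 499.0 cfs.
With Δt = 2 h = 7200 s, V = ΣQ_DR · Δt = 499.0 × 7200 = 3.59 × 10^6 ft³.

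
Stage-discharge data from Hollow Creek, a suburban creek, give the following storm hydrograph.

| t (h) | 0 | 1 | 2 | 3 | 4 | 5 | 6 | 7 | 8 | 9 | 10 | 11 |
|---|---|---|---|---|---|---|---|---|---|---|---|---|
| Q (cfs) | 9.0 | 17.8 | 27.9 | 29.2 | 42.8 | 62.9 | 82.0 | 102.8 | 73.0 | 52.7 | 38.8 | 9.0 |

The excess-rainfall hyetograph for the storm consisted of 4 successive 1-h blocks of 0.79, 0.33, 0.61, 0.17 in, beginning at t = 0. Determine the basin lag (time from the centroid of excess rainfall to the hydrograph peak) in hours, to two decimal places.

Centroid of excess rainfall: t_c = Σ P_i·t̄_i / ΣP_i = 1.5842 h (block centres at 0.5, 1.5, 2.5, 3.5 h).
Hydrograph peak occurs at t = 7 h, so basin lag t_L = 7 − 1.5842 = 5.42 h.

t_L ≈ 5.42 h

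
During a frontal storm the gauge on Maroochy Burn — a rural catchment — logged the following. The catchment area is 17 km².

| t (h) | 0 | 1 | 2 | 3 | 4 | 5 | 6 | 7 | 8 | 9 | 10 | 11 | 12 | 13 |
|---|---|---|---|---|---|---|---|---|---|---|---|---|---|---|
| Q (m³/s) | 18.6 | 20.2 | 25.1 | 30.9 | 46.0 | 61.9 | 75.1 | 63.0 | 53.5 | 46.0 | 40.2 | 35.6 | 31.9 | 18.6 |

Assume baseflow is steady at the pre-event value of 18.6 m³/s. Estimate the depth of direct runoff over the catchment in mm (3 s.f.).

Direct runoff: 0.0, 1.6, 6.5, 12.3, 27.4, 43.3, 56.5, 44.4, 34.9, 27.4, 21.6, 17.0, 13.3, 0.0 m³/s; ΣQ_DR = 306.2 m³/s.
V = ΣQ_DR · Δt = 306.2 × 3600 s = 1.102 × 10^6 m³.
Over A = 17 km², depth = V / A = 64.8 mm.

d ≈ 64.8 mm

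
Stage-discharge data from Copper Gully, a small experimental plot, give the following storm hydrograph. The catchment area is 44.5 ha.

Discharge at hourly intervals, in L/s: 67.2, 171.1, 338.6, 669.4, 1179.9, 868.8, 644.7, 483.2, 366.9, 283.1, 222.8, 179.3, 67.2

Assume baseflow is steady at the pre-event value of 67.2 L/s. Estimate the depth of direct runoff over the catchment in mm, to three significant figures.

Direct runoff: 0.0, 103.9, 271.4, 602.2, 1112.7, 801.6, 577.5, 416.0, 299.7, 215.9, 155.6, 112.1, 0.0 L/s; ΣQ_DR = 4669 L/s.
V = ΣQ_DR · Δt = 4669 × 3600 s = 1.681 × 10^7 L.
Over A = 44.5 ha, depth = V / A = 37.8 mm.

d ≈ 37.8 mm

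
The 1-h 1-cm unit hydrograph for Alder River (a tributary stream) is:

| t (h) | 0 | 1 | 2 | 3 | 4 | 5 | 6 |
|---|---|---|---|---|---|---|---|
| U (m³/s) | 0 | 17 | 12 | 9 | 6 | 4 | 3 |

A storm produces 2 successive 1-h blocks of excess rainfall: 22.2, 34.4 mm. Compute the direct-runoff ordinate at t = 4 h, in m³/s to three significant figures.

By discrete convolution, Q_j = Σ (P_i / 10 mm) · U_{j−i}.
At t = 4 h (j=4): Q = (22.2/10)·6 + (34.4/10)·9 = 44.3 m³/s.

Q ≈ 44.3 m³/s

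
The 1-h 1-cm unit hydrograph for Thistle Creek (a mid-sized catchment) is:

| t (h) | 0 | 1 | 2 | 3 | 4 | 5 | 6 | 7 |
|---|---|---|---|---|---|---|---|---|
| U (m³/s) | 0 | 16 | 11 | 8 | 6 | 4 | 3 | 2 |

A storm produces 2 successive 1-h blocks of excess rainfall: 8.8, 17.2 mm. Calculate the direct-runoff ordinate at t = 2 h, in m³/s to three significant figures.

By discrete convolution, Q_j = Σ (P_i / 10 mm) · U_{j−i}.
At t = 2 h (j=2): Q = (8.8/10)·11 + (17.2/10)·16 = 37.2 m³/s.

Q ≈ 37.2 m³/s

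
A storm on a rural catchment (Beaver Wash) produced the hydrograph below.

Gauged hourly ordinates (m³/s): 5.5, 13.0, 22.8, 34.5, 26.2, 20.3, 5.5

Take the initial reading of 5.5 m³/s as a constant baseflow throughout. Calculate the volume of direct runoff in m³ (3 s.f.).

Direct-runoff ordinates (Q − Q_b): 0.0, 7.5, 17.3, 29.0, 20.7, 14.8, 0.0 m³/s.
ΣQ_DR = 89.30 m³/s.
With Δt = 1 h = 3600 s, V = ΣQ_DR · Δt = 89.30 × 3600 = 3.21 × 10^5 m³.

V ≈ 3.21 × 10^5 m³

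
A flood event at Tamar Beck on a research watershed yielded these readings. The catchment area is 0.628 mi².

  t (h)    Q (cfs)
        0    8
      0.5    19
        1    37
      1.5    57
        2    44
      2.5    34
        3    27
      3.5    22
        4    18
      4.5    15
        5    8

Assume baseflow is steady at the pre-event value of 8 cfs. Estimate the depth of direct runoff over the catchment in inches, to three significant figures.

Direct runoff: 0.0, 11.0, 29.0, 49.0, 36.0, 26.0, 19.0, 14.0, 10.0, 7.0, 0.0 cfs; ΣQ_DR = 201.0 cfs.
V = ΣQ_DR · Δt = 201.0 × 1800 s = 3.618 × 10^5 ft³.
Over A = 0.628 mi², depth = V / A = 0.248 in.

d ≈ 0.248 in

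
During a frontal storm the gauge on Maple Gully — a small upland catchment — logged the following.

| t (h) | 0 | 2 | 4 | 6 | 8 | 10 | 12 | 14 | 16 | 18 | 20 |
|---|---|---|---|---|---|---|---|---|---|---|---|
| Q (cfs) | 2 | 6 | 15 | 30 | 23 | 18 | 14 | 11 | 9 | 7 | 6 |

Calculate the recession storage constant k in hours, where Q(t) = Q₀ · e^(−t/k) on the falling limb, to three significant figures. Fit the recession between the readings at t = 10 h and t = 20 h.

On the falling limb, Q drops from 18 to 6 cfs between t = 10 h and t = 20 h (Δt = 10 h).
k = −Δt / ln(Q₂/Q₁) = −10 / ln(6/18) = 9.10 h.

k ≈ 9.10 h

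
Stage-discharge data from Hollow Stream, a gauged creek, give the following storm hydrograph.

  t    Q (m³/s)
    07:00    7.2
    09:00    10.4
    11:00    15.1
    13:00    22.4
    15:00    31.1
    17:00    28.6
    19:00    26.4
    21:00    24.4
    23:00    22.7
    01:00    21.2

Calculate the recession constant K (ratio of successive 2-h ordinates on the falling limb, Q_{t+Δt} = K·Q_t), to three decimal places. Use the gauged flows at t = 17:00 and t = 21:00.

K ≈ 0.924

Using the recession-limb readings at t = 17:00 and t = 21:00: Q falls from 28.6 to 24.4 m³/s over 2 intervals.
K = (Q₂/Q₁)^(1/2) = (24.4/28.6)^(1/2) = 0.924.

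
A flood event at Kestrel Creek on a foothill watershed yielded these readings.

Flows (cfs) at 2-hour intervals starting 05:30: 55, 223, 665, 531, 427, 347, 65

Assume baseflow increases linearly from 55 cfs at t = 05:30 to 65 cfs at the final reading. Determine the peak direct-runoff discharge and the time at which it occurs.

Subtracting baseflow gives direct-runoff ordinates: 0.00, 166.33, 606.67, 471.00, 365.33, 283.67, 0.00 cfs.
The maximum is 606.67 cfs, occurring at the reading for t = 09:30.

Q_p = 606.67 cfs at t = 09:30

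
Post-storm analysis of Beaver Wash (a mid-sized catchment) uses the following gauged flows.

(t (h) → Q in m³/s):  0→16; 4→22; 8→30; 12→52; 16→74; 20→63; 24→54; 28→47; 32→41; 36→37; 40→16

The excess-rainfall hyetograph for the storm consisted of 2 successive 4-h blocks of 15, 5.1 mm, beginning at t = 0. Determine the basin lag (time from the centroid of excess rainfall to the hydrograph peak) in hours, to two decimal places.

Centroid of excess rainfall: t_c = Σ P_i·t̄_i / ΣP_i = 3.0149 h (block centres at 2, 6 h).
Hydrograph peak occurs at t = 16 h, so basin lag t_L = 16 − 3.0149 = 12.99 h.

t_L ≈ 12.99 h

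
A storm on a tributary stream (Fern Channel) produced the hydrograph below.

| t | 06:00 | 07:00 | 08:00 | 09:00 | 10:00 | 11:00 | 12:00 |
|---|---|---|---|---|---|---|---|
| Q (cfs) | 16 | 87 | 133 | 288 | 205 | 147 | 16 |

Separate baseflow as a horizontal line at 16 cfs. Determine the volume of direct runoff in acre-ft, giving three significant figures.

Direct-runoff ordinates (Q − Q_b): 0.0, 71.0, 117.0, 272.0, 189.0, 131.0, 0.0 cfs.
ΣQ_DR = 780.0 cfs.
With Δt = 1 h = 3600 s, V = ΣQ_DR · Δt = 780.0 × 3600 = 2.81 × 10^6 ft³ = 64.5 acre-ft.

V ≈ 64.5 acre-ft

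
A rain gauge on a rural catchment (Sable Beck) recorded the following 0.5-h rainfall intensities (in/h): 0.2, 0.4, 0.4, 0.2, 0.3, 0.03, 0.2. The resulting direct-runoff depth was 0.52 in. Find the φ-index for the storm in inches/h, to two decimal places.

Only the 6 blocks with intensity above φ contribute runoff: 0.2, 0.4, 0.4, 0.2, 0.3, 0.2 in/h.
Σ(I−φ)·Δt = d  ⇒  (0.2+0.4+0.4+0.2+0.3+0.2 − 6φ)·0.5 = 0.52
φ = (1.700 − 0.52/0.5) / 6 = 0.11 in/h.

φ ≈ 0.11 in/h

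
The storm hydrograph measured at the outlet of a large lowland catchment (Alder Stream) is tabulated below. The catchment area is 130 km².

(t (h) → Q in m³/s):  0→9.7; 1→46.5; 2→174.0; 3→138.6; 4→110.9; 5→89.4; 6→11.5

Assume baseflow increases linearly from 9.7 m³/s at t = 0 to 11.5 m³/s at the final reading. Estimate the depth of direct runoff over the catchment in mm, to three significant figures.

Direct runoff: 0.00, 36.50, 163.70, 128.00, 100.00, 78.20, 0.00 m³/s; ΣQ_DR = 506.4 m³/s.
V = ΣQ_DR · Δt = 506.4 × 3600 s = 1.823 × 10^6 m³.
Over A = 130 km², depth = V / A = 14.0 mm.

d ≈ 14.0 mm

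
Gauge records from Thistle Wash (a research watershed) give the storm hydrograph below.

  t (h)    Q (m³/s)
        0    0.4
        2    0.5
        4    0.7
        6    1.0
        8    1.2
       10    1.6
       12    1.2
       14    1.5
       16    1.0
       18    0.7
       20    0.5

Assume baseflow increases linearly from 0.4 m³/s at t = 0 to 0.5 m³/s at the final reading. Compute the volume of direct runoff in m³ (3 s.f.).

Direct-runoff ordinates (Q − Q_b): 0.00, 0.09, 0.28, 0.57, 0.76, 1.15, 0.74, 1.03, 0.52, 0.21, 0.00 m³/s.
ΣQ_DR = 5.350 m³/s.
With Δt = 2 h = 7200 s, V = ΣQ_DR · Δt = 5.350 × 7200 = 38500 m³.

V ≈ 38500 m³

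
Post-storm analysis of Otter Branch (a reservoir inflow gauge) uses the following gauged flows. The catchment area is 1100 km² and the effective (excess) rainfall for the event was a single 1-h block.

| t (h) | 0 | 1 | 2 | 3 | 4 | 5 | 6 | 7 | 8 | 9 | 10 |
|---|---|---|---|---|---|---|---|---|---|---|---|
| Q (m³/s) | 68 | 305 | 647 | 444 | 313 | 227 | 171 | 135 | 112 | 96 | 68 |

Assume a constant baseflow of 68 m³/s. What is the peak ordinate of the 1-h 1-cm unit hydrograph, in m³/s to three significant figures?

U_p ≈ 963 m³/s

Direct runoff: 0.0, 237.0, 579.0, 376.0, 245.0, 159.0, 103.0, 67.0, 44.0, 28.0, 0.0 m³/s; ΣQ_DR = 1838 m³/s, peak = 579.0 m³/s.
Runoff depth d = ΣQ_DR·Δt / A = 1838 × 3600 / (1100 km²) = 6.015 mm.
The 1-cm UH is the DRH scaled by (10 mm)/d, so U_p = 579.0 × 10/6.015 = 963 m³/s.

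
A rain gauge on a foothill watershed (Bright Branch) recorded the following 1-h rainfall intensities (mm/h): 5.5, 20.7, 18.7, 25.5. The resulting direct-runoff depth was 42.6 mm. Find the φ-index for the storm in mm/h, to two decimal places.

φ ≈ 7.43 mm/h

Only the 3 blocks with intensity above φ contribute runoff: 20.7, 18.7, 25.5 mm/h.
Σ(I−φ)·Δt = d  ⇒  (20.7+18.7+25.5 − 3φ)·1 = 42.6
φ = (64.90 − 42.6/1) / 3 = 7.43 mm/h.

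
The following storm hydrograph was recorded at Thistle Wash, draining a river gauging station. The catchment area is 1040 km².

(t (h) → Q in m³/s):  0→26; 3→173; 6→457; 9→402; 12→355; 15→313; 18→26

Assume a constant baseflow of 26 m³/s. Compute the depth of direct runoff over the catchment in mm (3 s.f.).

d ≈ 16.3 mm

Direct runoff: 0.0, 147.0, 431.0, 376.0, 329.0, 287.0, 0.0 m³/s; ΣQ_DR = 1570 m³/s.
V = ΣQ_DR · Δt = 1570 × 10800 s = 1.696 × 10^7 m³.
Over A = 1040 km², depth = V / A = 16.3 mm.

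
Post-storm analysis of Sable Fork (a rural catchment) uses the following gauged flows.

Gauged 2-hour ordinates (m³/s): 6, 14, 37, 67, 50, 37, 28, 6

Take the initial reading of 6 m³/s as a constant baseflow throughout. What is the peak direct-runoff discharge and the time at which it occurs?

Q_p = 61.0 m³/s at t = 6 h

Subtracting baseflow gives direct-runoff ordinates: 0.0, 8.0, 31.0, 61.0, 44.0, 31.0, 22.0, 0.0 m³/s.
The maximum is 61.0 m³/s, occurring at the reading for t = 6 h.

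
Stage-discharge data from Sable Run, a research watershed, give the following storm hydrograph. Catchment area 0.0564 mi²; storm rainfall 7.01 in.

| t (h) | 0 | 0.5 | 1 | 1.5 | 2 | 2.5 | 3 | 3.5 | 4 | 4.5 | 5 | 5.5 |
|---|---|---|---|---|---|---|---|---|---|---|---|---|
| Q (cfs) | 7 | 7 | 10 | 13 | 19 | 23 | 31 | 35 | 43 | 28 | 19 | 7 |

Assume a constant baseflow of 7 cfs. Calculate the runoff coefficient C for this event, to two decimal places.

ΣQ_DR = 158.0 cfs; V = ΣQ_DR·Δt = 2.844 × 10^5 ft³.
Runoff depth d = V / A = 2.171 in.
C = d / P = 2.171 / 7.01 = 0.31.

C ≈ 0.31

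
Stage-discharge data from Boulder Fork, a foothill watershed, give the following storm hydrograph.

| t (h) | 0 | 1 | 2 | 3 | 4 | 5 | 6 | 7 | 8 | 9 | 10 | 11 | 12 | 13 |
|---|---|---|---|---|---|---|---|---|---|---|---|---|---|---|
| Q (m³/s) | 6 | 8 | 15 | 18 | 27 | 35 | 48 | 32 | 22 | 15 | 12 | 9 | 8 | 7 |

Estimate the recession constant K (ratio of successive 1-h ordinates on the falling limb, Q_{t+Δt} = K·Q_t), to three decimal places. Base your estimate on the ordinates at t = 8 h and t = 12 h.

K ≈ 0.777

Using the recession-limb readings at t = 8 h and t = 12 h: Q falls from 22 to 8 m³/s over 4 intervals.
K = (Q₂/Q₁)^(1/4) = (8/22)^(1/4) = 0.777.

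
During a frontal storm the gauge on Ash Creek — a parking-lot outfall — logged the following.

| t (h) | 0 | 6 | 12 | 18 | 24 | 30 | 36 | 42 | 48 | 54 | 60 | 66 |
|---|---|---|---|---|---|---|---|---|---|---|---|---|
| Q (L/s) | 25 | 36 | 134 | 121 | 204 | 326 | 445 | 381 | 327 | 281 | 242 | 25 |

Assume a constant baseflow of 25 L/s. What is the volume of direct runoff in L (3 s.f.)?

V ≈ 4.85 × 10^7 L

Direct-runoff ordinates (Q − Q_b): 0.0, 11.0, 109.0, 96.0, 179.0, 301.0, 420.0, 356.0, 302.0, 256.0, 217.0, 0.0 L/s.
ΣQ_DR = 2247 L/s.
With Δt = 6 h = 21600 s, V = ΣQ_DR · Δt = 2247 × 21600 = 4.85 × 10^7 L.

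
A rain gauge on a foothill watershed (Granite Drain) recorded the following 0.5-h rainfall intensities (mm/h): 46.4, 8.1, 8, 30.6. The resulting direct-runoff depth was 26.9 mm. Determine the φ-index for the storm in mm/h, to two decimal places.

Only the 2 blocks with intensity above φ contribute runoff: 46.4, 30.6 mm/h.
Σ(I−φ)·Δt = d  ⇒  (46.4+30.6 − 2φ)·0.5 = 26.9
φ = (77.00 − 26.9/0.5) / 2 = 11.60 mm/h.

φ ≈ 11.60 mm/h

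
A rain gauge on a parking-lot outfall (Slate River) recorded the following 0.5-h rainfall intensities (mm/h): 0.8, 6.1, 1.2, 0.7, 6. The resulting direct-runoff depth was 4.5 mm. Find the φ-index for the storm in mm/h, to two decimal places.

φ ≈ 1.55 mm/h

Only the 2 blocks with intensity above φ contribute runoff: 6.1, 6 mm/h.
Σ(I−φ)·Δt = d  ⇒  (6.1+6 − 2φ)·0.5 = 4.5
φ = (12.10 − 4.5/0.5) / 2 = 1.55 mm/h.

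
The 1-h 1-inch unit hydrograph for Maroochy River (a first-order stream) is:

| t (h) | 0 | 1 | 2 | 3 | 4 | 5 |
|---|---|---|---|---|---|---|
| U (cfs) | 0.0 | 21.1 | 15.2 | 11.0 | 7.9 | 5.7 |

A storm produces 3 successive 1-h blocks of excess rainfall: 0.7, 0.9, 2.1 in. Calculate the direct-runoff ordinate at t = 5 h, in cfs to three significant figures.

By discrete convolution, Q_j = Σ (P_i / 1 in) · U_{j−i}.
At t = 5 h (j=5): Q = (0.7/1)·5.7 + (0.9/1)·7.9 + (2.1/1)·11.0 = 34.2 cfs.

Q ≈ 34.2 cfs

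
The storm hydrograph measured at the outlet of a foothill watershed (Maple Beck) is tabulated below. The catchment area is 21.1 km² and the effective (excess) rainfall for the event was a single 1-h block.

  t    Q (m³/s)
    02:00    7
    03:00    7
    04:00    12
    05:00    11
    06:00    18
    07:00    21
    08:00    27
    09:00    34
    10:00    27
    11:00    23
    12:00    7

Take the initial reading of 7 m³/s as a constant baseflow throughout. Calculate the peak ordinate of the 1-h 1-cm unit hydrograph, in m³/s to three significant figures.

Direct runoff: 0.0, 0.0, 5.0, 4.0, 11.0, 14.0, 20.0, 27.0, 20.0, 16.0, 0.0 m³/s; ΣQ_DR = 117.0 m³/s, peak = 27.0 m³/s.
Runoff depth d = ΣQ_DR·Δt / A = 117.0 × 3600 / (21.1 km²) = 19.96 mm.
The 1-cm UH is the DRH scaled by (10 mm)/d, so U_p = 27.0 × 10/19.96 = 13.5 m³/s.

U_p ≈ 13.5 m³/s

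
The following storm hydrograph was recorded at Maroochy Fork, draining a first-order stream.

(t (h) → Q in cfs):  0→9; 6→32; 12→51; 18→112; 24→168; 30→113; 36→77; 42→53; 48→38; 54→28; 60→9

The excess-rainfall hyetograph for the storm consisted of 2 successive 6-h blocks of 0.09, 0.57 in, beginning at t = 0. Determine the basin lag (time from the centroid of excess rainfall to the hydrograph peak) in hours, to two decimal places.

Centroid of excess rainfall: t_c = Σ P_i·t̄_i / ΣP_i = 8.1818 h (block centres at 3, 9 h).
Hydrograph peak occurs at t = 24 h, so basin lag t_L = 24 − 8.1818 = 15.82 h.

t_L ≈ 15.82 h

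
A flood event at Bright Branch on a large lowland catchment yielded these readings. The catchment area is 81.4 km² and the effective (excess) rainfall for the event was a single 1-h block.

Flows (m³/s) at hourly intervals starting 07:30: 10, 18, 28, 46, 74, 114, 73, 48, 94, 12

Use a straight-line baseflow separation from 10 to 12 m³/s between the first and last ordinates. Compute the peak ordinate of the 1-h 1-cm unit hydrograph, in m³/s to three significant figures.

Direct runoff: 0.00, 7.78, 17.56, 35.33, 63.11, 102.89, 61.67, 36.44, 82.22, 0.00 m³/s; ΣQ_DR = 407.0 m³/s, peak = 102.89 m³/s.
Runoff depth d = ΣQ_DR·Δt / A = 407.0 × 3600 / (81.4 km²) = 18.00 mm.
The 1-cm UH is the DRH scaled by (10 mm)/d, so U_p = 102.89 × 10/18.00 = 57.2 m³/s.

U_p ≈ 57.2 m³/s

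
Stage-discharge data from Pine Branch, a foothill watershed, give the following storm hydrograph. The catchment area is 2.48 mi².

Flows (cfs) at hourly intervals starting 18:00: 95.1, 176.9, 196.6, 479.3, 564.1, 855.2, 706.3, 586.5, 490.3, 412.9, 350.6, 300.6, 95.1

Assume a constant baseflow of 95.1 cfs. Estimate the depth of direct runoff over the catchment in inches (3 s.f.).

Direct runoff: 0.0, 81.8, 101.5, 384.2, 469.0, 760.1, 611.2, 491.4, 395.2, 317.8, 255.5, 205.5, 0.0 cfs; ΣQ_DR = 4073 cfs.
V = ΣQ_DR · Δt = 4073 × 3600 s = 1.466 × 10^7 ft³.
Over A = 2.48 mi², depth = V / A = 2.55 in.

d ≈ 2.55 in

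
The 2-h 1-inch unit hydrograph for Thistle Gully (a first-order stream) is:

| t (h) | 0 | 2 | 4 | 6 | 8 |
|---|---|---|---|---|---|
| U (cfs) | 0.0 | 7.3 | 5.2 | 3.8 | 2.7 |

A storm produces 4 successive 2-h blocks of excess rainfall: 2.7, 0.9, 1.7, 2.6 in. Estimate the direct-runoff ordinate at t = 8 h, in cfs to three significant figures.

By discrete convolution, Q_j = Σ (P_i / 1 in) · U_{j−i}.
At t = 8 h (j=4): Q = (2.7/1)·2.7 + (0.9/1)·3.8 + (1.7/1)·5.2 + (2.6/1)·7.3 = 38.5 cfs.

Q ≈ 38.5 cfs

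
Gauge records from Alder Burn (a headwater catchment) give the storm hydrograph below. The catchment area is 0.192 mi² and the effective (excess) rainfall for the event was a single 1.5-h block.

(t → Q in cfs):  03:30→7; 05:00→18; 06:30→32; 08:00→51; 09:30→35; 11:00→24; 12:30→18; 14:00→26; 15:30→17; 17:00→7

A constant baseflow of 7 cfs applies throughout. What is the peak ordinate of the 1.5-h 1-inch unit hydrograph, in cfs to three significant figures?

U_p ≈ 22.0 cfs

Direct runoff: 0.0, 11.0, 25.0, 44.0, 28.0, 17.0, 11.0, 19.0, 10.0, 0.0 cfs; ΣQ_DR = 165.0 cfs, peak = 44.0 cfs.
Runoff depth d = ΣQ_DR·Δt / A = 165.0 × 5400 / (0.192 mi²) = 1.998 in.
The 1-inch UH is the DRH scaled by (1 in)/d, so U_p = 44.0 × 1/1.998 = 22.0 cfs.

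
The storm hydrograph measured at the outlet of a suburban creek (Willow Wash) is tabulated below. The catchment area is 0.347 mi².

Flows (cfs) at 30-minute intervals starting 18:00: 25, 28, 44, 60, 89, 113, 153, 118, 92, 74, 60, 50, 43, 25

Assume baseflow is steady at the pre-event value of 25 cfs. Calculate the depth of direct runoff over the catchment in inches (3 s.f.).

Direct runoff: 0.0, 3.0, 19.0, 35.0, 64.0, 88.0, 128.0, 93.0, 67.0, 49.0, 35.0, 25.0, 18.0, 0.0 cfs; ΣQ_DR = 624.0 cfs.
V = ΣQ_DR · Δt = 624.0 × 1800 s = 1.123 × 10^6 ft³.
Over A = 0.347 mi², depth = V / A = 1.39 in.

d ≈ 1.39 in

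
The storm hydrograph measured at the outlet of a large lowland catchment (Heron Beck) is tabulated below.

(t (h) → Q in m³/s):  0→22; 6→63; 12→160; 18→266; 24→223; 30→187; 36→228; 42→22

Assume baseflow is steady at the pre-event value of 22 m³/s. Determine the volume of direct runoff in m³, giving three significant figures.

Direct-runoff ordinates (Q − Q_b): 0.0, 41.0, 138.0, 244.0, 201.0, 165.0, 206.0, 0.0 m³/s.
ΣQ_DR = 995.0 m³/s.
With Δt = 6 h = 21600 s, V = ΣQ_DR · Δt = 995.0 × 21600 = 2.15 × 10^7 m³.

V ≈ 2.15 × 10^7 m³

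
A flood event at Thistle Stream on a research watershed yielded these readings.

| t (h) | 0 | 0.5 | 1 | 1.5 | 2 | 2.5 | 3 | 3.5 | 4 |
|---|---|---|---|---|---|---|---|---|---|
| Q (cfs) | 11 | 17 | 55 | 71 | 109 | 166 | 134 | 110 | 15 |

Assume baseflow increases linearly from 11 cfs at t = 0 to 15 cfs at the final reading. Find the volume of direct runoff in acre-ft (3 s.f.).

Direct-runoff ordinates (Q − Q_b): 0.00, 5.50, 43.00, 58.50, 96.00, 152.50, 120.00, 95.50, 0.00 cfs.
ΣQ_DR = 571.0 cfs.
With Δt = 0.5 h = 1800 s, V = ΣQ_DR · Δt = 571.0 × 1800 = 1.03 × 10^6 ft³ = 23.6 acre-ft.

V ≈ 23.6 acre-ft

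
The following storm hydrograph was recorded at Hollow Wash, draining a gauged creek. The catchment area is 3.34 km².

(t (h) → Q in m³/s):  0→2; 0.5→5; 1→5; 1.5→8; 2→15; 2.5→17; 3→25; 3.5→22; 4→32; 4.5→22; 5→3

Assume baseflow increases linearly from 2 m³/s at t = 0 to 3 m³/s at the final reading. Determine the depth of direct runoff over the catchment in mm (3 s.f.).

Direct runoff: 0.00, 2.90, 2.80, 5.70, 12.60, 14.50, 22.40, 19.30, 29.20, 19.10, 0.00 m³/s; ΣQ_DR = 128.5 m³/s.
V = ΣQ_DR · Δt = 128.5 × 1800 s = 2.313 × 10^5 m³.
Over A = 3.34 km², depth = V / A = 69.3 mm.

d ≈ 69.3 mm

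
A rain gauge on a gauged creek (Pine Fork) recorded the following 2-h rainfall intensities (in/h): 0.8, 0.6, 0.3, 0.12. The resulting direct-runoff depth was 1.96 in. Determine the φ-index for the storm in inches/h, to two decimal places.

φ ≈ 0.24 in/h

Only the 3 blocks with intensity above φ contribute runoff: 0.8, 0.6, 0.3 in/h.
Σ(I−φ)·Δt = d  ⇒  (0.8+0.6+0.3 − 3φ)·2 = 1.96
φ = (1.700 − 1.96/2) / 3 = 0.24 in/h.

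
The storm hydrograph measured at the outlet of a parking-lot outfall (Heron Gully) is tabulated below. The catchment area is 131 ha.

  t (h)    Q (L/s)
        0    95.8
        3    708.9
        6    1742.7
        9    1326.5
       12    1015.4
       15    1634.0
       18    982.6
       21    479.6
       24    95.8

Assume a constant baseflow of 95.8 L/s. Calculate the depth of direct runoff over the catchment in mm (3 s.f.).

Direct runoff: 0.0, 613.1, 1646.9, 1230.7, 919.6, 1538.2, 886.8, 383.8, 0.0 L/s; ΣQ_DR = 7219 L/s.
V = ΣQ_DR · Δt = 7219 × 10800 s = 7.797 × 10^7 L.
Over A = 131 ha, depth = V / A = 59.5 mm.

d ≈ 59.5 mm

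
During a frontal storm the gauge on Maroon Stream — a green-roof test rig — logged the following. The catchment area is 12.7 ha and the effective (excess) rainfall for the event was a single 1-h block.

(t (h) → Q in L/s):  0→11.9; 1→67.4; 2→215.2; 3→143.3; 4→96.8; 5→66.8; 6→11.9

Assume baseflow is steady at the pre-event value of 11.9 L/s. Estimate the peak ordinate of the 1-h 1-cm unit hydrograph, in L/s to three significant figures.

U_p ≈ 135 L/s

Direct runoff: 0.0, 55.5, 203.3, 131.4, 84.9, 54.9, 0.0 L/s; ΣQ_DR = 530.0 L/s, peak = 203.3 L/s.
Runoff depth d = ΣQ_DR·Δt / A = 530.0 × 3600 / (12.7 ha) = 15.02 mm.
The 1-cm UH is the DRH scaled by (10 mm)/d, so U_p = 203.3 × 10/15.02 = 135 L/s.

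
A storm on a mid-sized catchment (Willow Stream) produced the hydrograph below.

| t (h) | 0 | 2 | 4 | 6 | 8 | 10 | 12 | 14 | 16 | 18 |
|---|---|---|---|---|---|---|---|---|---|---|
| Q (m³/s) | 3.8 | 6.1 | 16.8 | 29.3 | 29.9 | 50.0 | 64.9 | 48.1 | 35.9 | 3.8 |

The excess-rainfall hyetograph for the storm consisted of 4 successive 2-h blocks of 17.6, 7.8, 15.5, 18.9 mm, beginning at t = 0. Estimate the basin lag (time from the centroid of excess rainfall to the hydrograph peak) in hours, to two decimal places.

Centroid of excess rainfall: t_c = Σ P_i·t̄_i / ΣP_i = 4.1940 h (block centres at 1, 3, 5, 7 h).
Hydrograph peak occurs at t = 12 h, so basin lag t_L = 12 − 4.1940 = 7.81 h.

t_L ≈ 7.81 h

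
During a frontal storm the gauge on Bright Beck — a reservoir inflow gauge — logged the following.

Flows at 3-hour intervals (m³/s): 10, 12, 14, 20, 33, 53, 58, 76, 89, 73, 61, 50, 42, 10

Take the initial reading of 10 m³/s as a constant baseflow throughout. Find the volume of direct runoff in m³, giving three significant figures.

V ≈ 4.98 × 10^6 m³

Direct-runoff ordinates (Q − Q_b): 0.0, 2.0, 4.0, 10.0, 23.0, 43.0, 48.0, 66.0, 79.0, 63.0, 51.0, 40.0, 32.0, 0.0 m³/s.
ΣQ_DR = 461.0 m³/s.
With Δt = 3 h = 10800 s, V = ΣQ_DR · Δt = 461.0 × 10800 = 4.98 × 10^6 m³.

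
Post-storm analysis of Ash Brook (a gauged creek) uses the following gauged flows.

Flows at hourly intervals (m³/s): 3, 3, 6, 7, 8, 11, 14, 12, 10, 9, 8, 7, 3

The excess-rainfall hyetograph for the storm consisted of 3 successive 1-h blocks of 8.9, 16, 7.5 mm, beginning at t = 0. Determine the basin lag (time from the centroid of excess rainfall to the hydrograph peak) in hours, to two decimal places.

Centroid of excess rainfall: t_c = Σ P_i·t̄_i / ΣP_i = 1.4568 h (block centres at 0.5, 1.5, 2.5 h).
Hydrograph peak occurs at t = 6 h, so basin lag t_L = 6 − 1.4568 = 4.54 h.

t_L ≈ 4.54 h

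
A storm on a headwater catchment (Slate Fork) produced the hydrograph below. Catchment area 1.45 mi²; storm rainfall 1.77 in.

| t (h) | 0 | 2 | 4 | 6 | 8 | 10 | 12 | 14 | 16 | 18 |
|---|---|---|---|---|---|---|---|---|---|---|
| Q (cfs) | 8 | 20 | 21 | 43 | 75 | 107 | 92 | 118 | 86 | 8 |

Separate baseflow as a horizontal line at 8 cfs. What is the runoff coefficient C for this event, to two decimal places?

ΣQ_DR = 498.0 cfs; V = ΣQ_DR·Δt = 3.586 × 10^6 ft³.
Runoff depth d = V / A = 1.064 in.
C = d / P = 1.064 / 1.77 = 0.60.

C ≈ 0.60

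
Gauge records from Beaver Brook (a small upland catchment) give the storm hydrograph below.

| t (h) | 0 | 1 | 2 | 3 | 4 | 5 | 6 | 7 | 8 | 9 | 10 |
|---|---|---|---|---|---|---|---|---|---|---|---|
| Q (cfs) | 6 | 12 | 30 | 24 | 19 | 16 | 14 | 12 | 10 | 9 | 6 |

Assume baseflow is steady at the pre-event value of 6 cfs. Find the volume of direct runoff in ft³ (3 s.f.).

V ≈ 3.31 × 10^5 ft³

Direct-runoff ordinates (Q − Q_b): 0.0, 6.0, 24.0, 18.0, 13.0, 10.0, 8.0, 6.0, 4.0, 3.0, 0.0 cfs.
ΣQ_DR = 92.00 cfs.
With Δt = 1 h = 3600 s, V = ΣQ_DR · Δt = 92.00 × 3600 = 3.31 × 10^5 ft³.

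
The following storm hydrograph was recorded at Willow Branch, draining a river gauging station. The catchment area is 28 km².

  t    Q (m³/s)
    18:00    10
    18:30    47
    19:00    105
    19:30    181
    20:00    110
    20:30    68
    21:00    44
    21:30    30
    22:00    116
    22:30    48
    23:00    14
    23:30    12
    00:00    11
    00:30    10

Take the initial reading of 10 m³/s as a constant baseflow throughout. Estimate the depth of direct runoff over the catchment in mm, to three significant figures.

Direct runoff: 0.0, 37.0, 95.0, 171.0, 100.0, 58.0, 34.0, 20.0, 106.0, 38.0, 4.0, 2.0, 1.0, 0.0 m³/s; ΣQ_DR = 666.0 m³/s.
V = ΣQ_DR · Δt = 666.0 × 1800 s = 1.199 × 10^6 m³.
Over A = 28 km², depth = V / A = 42.8 mm.

d ≈ 42.8 mm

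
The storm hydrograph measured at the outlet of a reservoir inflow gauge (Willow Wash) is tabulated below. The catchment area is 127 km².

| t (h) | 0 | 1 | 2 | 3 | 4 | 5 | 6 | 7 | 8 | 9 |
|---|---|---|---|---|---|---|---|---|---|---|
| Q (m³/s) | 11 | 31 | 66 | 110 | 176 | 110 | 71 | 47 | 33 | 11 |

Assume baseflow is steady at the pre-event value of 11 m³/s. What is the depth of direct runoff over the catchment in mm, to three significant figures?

Direct runoff: 0.0, 20.0, 55.0, 99.0, 165.0, 99.0, 60.0, 36.0, 22.0, 0.0 m³/s; ΣQ_DR = 556.0 m³/s.
V = ΣQ_DR · Δt = 556.0 × 3600 s = 2.002 × 10^6 m³.
Over A = 127 km², depth = V / A = 15.8 mm.

d ≈ 15.8 mm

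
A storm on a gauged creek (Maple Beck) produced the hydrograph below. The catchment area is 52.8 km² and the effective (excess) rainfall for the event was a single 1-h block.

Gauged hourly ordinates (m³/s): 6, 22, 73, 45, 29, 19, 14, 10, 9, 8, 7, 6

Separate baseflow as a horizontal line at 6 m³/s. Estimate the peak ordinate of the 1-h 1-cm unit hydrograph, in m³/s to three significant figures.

U_p ≈ 55.8 m³/s

Direct runoff: 0.0, 16.0, 67.0, 39.0, 23.0, 13.0, 8.0, 4.0, 3.0, 2.0, 1.0, 0.0 m³/s; ΣQ_DR = 176.0 m³/s, peak = 67.0 m³/s.
Runoff depth d = ΣQ_DR·Δt / A = 176.0 × 3600 / (52.8 km²) = 12.00 mm.
The 1-cm UH is the DRH scaled by (10 mm)/d, so U_p = 67.0 × 10/12.00 = 55.8 m³/s.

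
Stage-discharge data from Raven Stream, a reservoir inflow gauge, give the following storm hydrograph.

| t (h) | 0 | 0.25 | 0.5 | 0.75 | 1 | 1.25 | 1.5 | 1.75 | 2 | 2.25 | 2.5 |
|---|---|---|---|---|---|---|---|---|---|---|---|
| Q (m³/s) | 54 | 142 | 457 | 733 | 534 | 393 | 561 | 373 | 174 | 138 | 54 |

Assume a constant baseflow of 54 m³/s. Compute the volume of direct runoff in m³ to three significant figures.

V ≈ 2.72 × 10^6 m³

Direct-runoff ordinates (Q − Q_b): 0.0, 88.0, 403.0, 679.0, 480.0, 339.0, 507.0, 319.0, 120.0, 84.0, 0.0 m³/s.
ΣQ_DR = 3019 m³/s.
With Δt = 0.25 h = 900 s, V = ΣQ_DR · Δt = 3019 × 900 = 2.72 × 10^6 m³.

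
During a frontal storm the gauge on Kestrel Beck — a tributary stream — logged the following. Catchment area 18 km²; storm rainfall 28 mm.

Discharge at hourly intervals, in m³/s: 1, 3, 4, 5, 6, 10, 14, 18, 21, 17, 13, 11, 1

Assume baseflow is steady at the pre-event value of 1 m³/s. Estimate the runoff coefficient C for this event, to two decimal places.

C ≈ 0.79

ΣQ_DR = 111.0 m³/s; V = ΣQ_DR·Δt = 3.996 × 10^5 m³.
Runoff depth d = V / A = 22.20 mm.
C = d / P = 22.20 / 28 = 0.79.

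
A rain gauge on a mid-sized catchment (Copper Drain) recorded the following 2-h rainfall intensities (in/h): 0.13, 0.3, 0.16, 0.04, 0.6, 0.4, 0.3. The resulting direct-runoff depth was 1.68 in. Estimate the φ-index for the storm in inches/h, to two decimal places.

φ ≈ 0.19 in/h

Only the 4 blocks with intensity above φ contribute runoff: 0.3, 0.6, 0.4, 0.3 in/h.
Σ(I−φ)·Δt = d  ⇒  (0.3+0.6+0.4+0.3 − 4φ)·2 = 1.68
φ = (1.600 − 1.68/2) / 4 = 0.19 in/h.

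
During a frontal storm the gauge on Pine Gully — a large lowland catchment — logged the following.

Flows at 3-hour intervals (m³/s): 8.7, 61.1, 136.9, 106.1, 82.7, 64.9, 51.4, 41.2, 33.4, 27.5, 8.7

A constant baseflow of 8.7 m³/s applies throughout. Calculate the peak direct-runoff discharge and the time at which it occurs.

Subtracting baseflow gives direct-runoff ordinates: 0.0, 52.4, 128.2, 97.4, 74.0, 56.2, 42.7, 32.5, 24.7, 18.8, 0.0 m³/s.
The maximum is 128.2 m³/s, occurring at the reading for t = 6 h.

Q_p = 128.2 m³/s at t = 6 h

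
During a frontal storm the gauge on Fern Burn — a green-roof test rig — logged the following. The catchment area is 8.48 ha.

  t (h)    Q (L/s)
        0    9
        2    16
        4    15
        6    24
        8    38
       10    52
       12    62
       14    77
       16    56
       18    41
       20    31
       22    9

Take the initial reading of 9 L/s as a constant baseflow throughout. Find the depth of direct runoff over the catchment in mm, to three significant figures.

d ≈ 27.3 mm

Direct runoff: 0.0, 7.0, 6.0, 15.0, 29.0, 43.0, 53.0, 68.0, 47.0, 32.0, 22.0, 0.0 L/s; ΣQ_DR = 322.0 L/s.
V = ΣQ_DR · Δt = 322.0 × 7200 s = 2.318 × 10^6 L.
Over A = 8.48 ha, depth = V / A = 27.3 mm.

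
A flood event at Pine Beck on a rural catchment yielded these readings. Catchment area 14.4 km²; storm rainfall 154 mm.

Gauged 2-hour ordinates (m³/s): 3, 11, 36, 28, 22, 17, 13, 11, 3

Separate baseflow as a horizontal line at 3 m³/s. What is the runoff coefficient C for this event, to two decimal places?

C ≈ 0.38

ΣQ_DR = 117.0 m³/s; V = ΣQ_DR·Δt = 8.424 × 10^5 m³.
Runoff depth d = V / A = 58.50 mm.
C = d / P = 58.50 / 154 = 0.38.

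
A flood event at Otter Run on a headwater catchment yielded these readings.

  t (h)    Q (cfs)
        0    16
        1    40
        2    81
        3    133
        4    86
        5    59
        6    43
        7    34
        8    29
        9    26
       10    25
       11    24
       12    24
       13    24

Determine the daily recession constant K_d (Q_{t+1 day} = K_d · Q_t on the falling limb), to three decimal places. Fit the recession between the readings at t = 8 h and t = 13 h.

K_d ≈ 0.403

Between t = 8 h and t = 13 h the flow falls from 29 to 24 cfs over 5×1 h = 5 h.
Per-interval ratio K = (24/29)^(1/5) = 0.9629; K_d = K^(24/1) = 0.403.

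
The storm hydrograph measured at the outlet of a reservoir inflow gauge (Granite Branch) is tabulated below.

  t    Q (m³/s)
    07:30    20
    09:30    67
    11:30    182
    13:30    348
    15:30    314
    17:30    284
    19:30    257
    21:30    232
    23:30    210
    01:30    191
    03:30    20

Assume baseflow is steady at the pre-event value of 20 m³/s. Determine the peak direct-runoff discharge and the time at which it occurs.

Subtracting baseflow gives direct-runoff ordinates: 0.0, 47.0, 162.0, 328.0, 294.0, 264.0, 237.0, 212.0, 190.0, 171.0, 0.0 m³/s.
The maximum is 328.0 m³/s, occurring at the reading for t = 13:30.

Q_p = 328.0 m³/s at t = 13:30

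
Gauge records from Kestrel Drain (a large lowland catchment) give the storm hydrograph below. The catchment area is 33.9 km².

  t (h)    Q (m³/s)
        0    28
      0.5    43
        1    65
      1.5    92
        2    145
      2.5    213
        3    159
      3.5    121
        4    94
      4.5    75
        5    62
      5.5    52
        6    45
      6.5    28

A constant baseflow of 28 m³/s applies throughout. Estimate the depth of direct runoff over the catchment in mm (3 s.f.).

d ≈ 44.1 mm

Direct runoff: 0.0, 15.0, 37.0, 64.0, 117.0, 185.0, 131.0, 93.0, 66.0, 47.0, 34.0, 24.0, 17.0, 0.0 m³/s; ΣQ_DR = 830.0 m³/s.
V = ΣQ_DR · Δt = 830.0 × 1800 s = 1.494 × 10^6 m³.
Over A = 33.9 km², depth = V / A = 44.1 mm.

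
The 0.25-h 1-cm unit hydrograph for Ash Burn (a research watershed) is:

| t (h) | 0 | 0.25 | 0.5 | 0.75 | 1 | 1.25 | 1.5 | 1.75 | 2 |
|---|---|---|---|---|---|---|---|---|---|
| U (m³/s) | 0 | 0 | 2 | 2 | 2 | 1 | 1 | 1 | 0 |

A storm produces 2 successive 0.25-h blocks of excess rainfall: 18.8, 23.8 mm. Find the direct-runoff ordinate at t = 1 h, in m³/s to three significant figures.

Q ≈ 8.52 m³/s

By discrete convolution, Q_j = Σ (P_i / 10 mm) · U_{j−i}.
At t = 1 h (j=4): Q = (18.8/10)·2 + (23.8/10)·2 = 8.52 m³/s.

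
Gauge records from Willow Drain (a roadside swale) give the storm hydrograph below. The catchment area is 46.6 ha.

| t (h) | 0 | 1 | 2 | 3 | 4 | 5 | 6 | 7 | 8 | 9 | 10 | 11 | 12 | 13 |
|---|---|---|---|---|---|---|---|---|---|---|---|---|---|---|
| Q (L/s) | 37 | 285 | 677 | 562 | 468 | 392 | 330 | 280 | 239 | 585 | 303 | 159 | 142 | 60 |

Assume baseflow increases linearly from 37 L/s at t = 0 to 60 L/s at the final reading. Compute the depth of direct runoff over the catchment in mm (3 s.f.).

Direct runoff: 0.00, 246.23, 636.46, 519.69, 423.92, 346.15, 282.38, 230.62, 187.85, 532.08, 248.31, 102.54, 83.77, 0.00 L/s; ΣQ_DR = 3840 L/s.
V = ΣQ_DR · Δt = 3840 × 3600 s = 1.382 × 10^7 L.
Over A = 46.6 ha, depth = V / A = 29.7 mm.

d ≈ 29.7 mm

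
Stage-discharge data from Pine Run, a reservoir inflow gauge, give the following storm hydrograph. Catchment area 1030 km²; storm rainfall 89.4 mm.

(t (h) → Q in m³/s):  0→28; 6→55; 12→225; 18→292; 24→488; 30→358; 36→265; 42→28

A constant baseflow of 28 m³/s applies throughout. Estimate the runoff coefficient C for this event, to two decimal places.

ΣQ_DR = 1515 m³/s; V = ΣQ_DR·Δt = 3.272 × 10^7 m³.
Runoff depth d = V / A = 31.77 mm.
C = d / P = 31.77 / 89.4 = 0.36.

C ≈ 0.36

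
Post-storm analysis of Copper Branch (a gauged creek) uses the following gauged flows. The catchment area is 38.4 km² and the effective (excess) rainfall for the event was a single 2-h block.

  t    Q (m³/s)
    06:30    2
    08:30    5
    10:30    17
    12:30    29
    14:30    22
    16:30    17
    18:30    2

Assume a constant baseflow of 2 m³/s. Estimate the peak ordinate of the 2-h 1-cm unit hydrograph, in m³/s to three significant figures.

Direct runoff: 0.0, 3.0, 15.0, 27.0, 20.0, 15.0, 0.0 m³/s; ΣQ_DR = 80.00 m³/s, peak = 27.0 m³/s.
Runoff depth d = ΣQ_DR·Δt / A = 80.00 × 7200 / (38.4 km²) = 15.00 mm.
The 1-cm UH is the DRH scaled by (10 mm)/d, so U_p = 27.0 × 10/15.00 = 18.0 m³/s.

U_p ≈ 18.0 m³/s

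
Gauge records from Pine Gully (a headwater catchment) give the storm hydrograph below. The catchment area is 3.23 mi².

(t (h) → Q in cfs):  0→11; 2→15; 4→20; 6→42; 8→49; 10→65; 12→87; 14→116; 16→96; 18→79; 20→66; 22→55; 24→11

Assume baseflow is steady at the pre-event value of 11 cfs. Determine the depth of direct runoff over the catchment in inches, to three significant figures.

d ≈ 0.546 in

Direct runoff: 0.0, 4.0, 9.0, 31.0, 38.0, 54.0, 76.0, 105.0, 85.0, 68.0, 55.0, 44.0, 0.0 cfs; ΣQ_DR = 569.0 cfs.
V = ΣQ_DR · Δt = 569.0 × 7200 s = 4.097 × 10^6 ft³.
Over A = 3.23 mi², depth = V / A = 0.546 in.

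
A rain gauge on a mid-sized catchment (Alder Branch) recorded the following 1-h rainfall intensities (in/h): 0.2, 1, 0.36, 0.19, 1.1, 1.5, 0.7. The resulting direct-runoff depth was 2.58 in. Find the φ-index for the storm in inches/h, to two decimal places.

φ ≈ 0.43 in/h

Only the 4 blocks with intensity above φ contribute runoff: 1, 1.1, 1.5, 0.7 in/h.
Σ(I−φ)·Δt = d  ⇒  (1+1.1+1.5+0.7 − 4φ)·1 = 2.58
φ = (4.300 − 2.58/1) / 4 = 0.43 in/h.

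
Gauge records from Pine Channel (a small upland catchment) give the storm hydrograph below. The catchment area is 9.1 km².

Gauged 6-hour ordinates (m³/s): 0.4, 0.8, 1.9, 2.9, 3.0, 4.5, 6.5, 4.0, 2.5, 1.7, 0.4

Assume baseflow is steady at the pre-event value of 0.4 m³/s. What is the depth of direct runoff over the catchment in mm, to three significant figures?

Direct runoff: 0.0, 0.4, 1.5, 2.5, 2.6, 4.1, 6.1, 3.6, 2.1, 1.3, 0.0 m³/s; ΣQ_DR = 24.20 m³/s.
V = ΣQ_DR · Δt = 24.20 × 21600 s = 5.227 × 10^5 m³.
Over A = 9.1 km², depth = V / A = 57.4 mm.

d ≈ 57.4 mm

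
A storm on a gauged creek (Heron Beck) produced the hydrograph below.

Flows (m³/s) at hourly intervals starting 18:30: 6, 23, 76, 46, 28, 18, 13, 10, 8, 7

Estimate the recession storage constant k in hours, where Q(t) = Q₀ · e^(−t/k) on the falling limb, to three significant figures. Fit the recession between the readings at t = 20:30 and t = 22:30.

On the falling limb, Q drops from 76 to 28 m³/s between t = 20:30 and t = 22:30 (Δt = 2 h).
k = −Δt / ln(Q₂/Q₁) = −2 / ln(28/76) = 2.00 h.

k ≈ 2.00 h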